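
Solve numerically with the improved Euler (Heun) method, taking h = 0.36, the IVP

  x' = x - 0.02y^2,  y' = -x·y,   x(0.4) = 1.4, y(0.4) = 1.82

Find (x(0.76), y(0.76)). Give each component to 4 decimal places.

Heun on (x,y): k1 = f(t_n, state_n); k2 = f(t_n + h, state_n + h·k1); state_{n+1} = state_n + (h/2)·(k1 + k2).
0.400000: (1.400000, 1.820000)
  k1 = (1.333752, -2.548000)
  predictor → (1.880151, 0.902720)
  k2 = (1.863853, -1.697250)
  → (1.975569, 1.055855)
(x(0.76), y(0.76)) ≈ (1.9756, 1.0559)

1.9756, 1.0559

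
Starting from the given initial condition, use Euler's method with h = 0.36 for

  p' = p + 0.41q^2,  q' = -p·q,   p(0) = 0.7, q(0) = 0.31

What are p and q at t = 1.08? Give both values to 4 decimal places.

Euler on (p,q): p_{n+1} = p_n + h·p', q_{n+1} = q_n + h·q'.
0.000000: (0.700000, 0.310000); f=(0.739401, -0.217000) → (0.966184, 0.231880)
0.360000: (0.966184, 0.231880); f=(0.988229, -0.224039) → (1.321947, 0.151226)
0.720000: (1.321947, 0.151226); f=(1.331323, -0.199913) → (1.801223, 0.079257)
(p(1.08), q(1.08)) ≈ (1.8012, 0.0793)

1.8012, 0.0793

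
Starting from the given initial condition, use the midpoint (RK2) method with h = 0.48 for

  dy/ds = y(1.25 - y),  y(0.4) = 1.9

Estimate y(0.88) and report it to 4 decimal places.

Midpoint: k1 = f(s_n, y_n); k2 = f(s_n + h/2, y_n + (h/2)·k1); y_{n+1} = y_n + h·k2.
s=0.400000, y=1.900000:
  k1 = f(0.400000, 1.900000) = -1.235000
  k2 = f(0.640000, 1.603600) = -0.567033
  y ← 1.900000 + 0.48·(-0.567033) = 1.627824
y(0.88) ≈ 1.6278

1.6278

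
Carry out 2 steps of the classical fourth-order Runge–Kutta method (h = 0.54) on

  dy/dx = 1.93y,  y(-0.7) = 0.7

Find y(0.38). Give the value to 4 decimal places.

RK4: k1 = f(x_n, y_n); k2 = f(x_n + h/2, y_n + (h/2)·k1); k3 = f(x_n + h/2, y_n + (h/2)·k2); k4 = f(x_n + h, y_n + h·k3); y_{n+1} = y_n + (h/6)·(k1 + 2k2 + 2k3 + k4).
x=-0.700000, y=0.700000:
  k1 = f(-0.700000, 0.700000) = 1.351000
  k2 = f(-0.430000, 1.064770) = 2.055006
  k3 = f(-0.430000, 1.254852) = 2.421864
  k4 = f(-0.160000, 2.007806) = 3.875066
  y ← 0.700000 + (0.54/6)·(k1 + 2k2 + 2k3 + k4) = 1.976183
x=-0.160000, y=1.976183:
  k1 = f(-0.160000, 1.976183) = 3.814032
  k2 = f(0.110000, 3.005971) = 5.801525
  k3 = f(0.110000, 3.542594) = 6.837207
  k4 = f(0.380000, 5.668274) = 10.939769
  y ← 1.976183 + (0.54/6)·(k1 + 2k2 + 2k3 + k4) = 5.578996
y(0.38) ≈ 5.5790

5.5790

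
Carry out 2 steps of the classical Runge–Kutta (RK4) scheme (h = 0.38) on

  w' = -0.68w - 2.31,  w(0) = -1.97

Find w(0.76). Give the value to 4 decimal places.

RK4: k1 = f(t_n, w_n); k2 = f(t_n + h/2, w_n + (h/2)·k1); k3 = f(t_n + h/2, w_n + (h/2)·k2); k4 = f(t_n + h, w_n + h·k3); w_{n+1} = w_n + (h/6)·(k1 + 2k2 + 2k3 + k4).
t=0.000000, w=-1.970000:
  k1 = f(0.000000, -1.970000) = -0.970400
  k2 = f(0.190000, -2.154376) = -0.845024
  k3 = f(0.190000, -2.130555) = -0.861223
  k4 = f(0.380000, -2.297265) = -0.747860
  w ← -1.970000 + (0.38/6)·(k1 + 2k2 + 2k3 + k4) = -2.294948
t=0.380000, w=-2.294948:
  k1 = f(0.380000, -2.294948) = -0.749436
  k2 = f(0.570000, -2.437341) = -0.652608
  k3 = f(0.570000, -2.418943) = -0.665119
  k4 = f(0.760000, -2.547693) = -0.577569
  w ← -2.294948 + (0.38/6)·(k1 + 2k2 + 2k3 + k4) = -2.545903
w(0.76) ≈ -2.5459

-2.5459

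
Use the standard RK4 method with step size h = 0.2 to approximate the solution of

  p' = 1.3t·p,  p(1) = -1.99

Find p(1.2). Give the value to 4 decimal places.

RK4: k1 = f(t_n, p_n); k2 = f(t_n + h/2, p_n + (h/2)·k1); k3 = f(t_n + h/2, p_n + (h/2)·k2); k4 = f(t_n + h, p_n + h·k3); p_{n+1} = p_n + (h/6)·(k1 + 2k2 + 2k3 + k4).
t=1.000000, p=-1.990000:
  k1 = f(1.000000, -1.990000) = -2.587000
  k2 = f(1.100000, -2.248700) = -3.215641
  k3 = f(1.100000, -2.311564) = -3.305537
  k4 = f(1.200000, -2.651107) = -4.135727
  p ← -1.990000 + (0.2/6)·(k1 + 2k2 + 2k3 + k4) = -2.648836
p(1.2) ≈ -2.6488

-2.6488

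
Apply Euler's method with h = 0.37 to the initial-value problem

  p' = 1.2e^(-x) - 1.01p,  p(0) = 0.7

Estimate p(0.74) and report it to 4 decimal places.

0.8593

Euler: p_{n+1} = p_n + h·f(x_n, p_n).
x=0.000000, p=0.700000: f=0.493000 → p ← 0.700000 + 0.37·0.493000 = 0.882410
x=0.370000, p=0.882410: f=-0.062353 → p ← 0.882410 + 0.37·(-0.062353) = 0.859339
p(0.74) ≈ 0.8593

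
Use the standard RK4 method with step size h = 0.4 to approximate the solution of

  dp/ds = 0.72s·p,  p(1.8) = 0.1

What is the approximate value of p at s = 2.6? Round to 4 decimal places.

0.3547

RK4: k1 = f(s_n, p_n); k2 = f(s_n + h/2, p_n + (h/2)·k1); k3 = f(s_n + h/2, p_n + (h/2)·k2); k4 = f(s_n + h, p_n + h·k3); p_{n+1} = p_n + (h/6)·(k1 + 2k2 + 2k3 + k4).
s=1.800000, p=0.100000:
  k1 = f(1.800000, 0.100000) = 0.129600
  k2 = f(2.000000, 0.125920) = 0.181325
  k3 = f(2.000000, 0.136265) = 0.196222
  k4 = f(2.200000, 0.178489) = 0.282726
  p ← 0.100000 + (0.4/6)·(k1 + 2k2 + 2k3 + k4) = 0.177828
s=2.200000, p=0.177828:
  k1 = f(2.200000, 0.177828) = 0.281679
  k2 = f(2.400000, 0.234164) = 0.404635
  k3 = f(2.400000, 0.258755) = 0.447128
  k4 = f(2.600000, 0.356679) = 0.667704
  p ← 0.177828 + (0.4/6)·(k1 + 2k2 + 2k3 + k4) = 0.354689
p(2.6) ≈ 0.3547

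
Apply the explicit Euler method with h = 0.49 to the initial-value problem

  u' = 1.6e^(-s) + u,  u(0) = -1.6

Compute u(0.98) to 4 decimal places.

Euler: u_{n+1} = u_n + h·f(s_n, u_n).
s=0.000000, u=-1.600000: f=0.000000 → u ← -1.600000 + 0.49·0.000000 = -1.600000
s=0.490000, u=-1.600000: f=-0.619798 → u ← -1.600000 + 0.49·(-0.619798) = -1.903701
u(0.98) ≈ -1.9037

-1.9037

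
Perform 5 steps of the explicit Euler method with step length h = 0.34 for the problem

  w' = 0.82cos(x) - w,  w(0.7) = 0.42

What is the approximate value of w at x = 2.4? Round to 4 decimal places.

Euler: w_{n+1} = w_n + h·f(x_n, w_n).
x=0.700000, w=0.420000: f=0.207171 → w ← 0.420000 + 0.34·0.207171 = 0.490438
x=1.040000, w=0.490438: f=-0.075337 → w ← 0.490438 + 0.34·(-0.075337) = 0.464823
x=1.380000, w=0.464823: f=-0.309318 → w ← 0.464823 + 0.34·(-0.309318) = 0.359655
x=1.720000, w=0.359655: f=-0.481549 → w ← 0.359655 + 0.34·(-0.481549) = 0.195929
x=2.060000, w=0.195929: f=-0.581266 → w ← 0.195929 + 0.34·(-0.581266) = -0.001702
w(2.4) ≈ -0.0017

-0.0017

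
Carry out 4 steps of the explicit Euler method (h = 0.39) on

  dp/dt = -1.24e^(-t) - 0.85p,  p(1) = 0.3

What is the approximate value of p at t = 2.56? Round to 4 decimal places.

-0.1568

Euler: p_{n+1} = p_n + h·f(t_n, p_n).
t=1.000000, p=0.300000: f=-0.711171 → p ← 0.300000 + 0.39·(-0.711171) = 0.022644
t=1.390000, p=0.022644: f=-0.328100 → p ← 0.022644 + 0.39·(-0.328100) = -0.105316
t=1.780000, p=-0.105316: f=-0.119593 → p ← -0.105316 + 0.39·(-0.119593) = -0.151957
t=2.170000, p=-0.151957: f=-0.012417 → p ← -0.151957 + 0.39·(-0.012417) = -0.156799
p(2.56) ≈ -0.1568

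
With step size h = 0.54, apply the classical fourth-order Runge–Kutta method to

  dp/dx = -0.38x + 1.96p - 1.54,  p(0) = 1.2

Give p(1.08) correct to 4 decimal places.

3.6888

RK4: k1 = f(x_n, p_n); k2 = f(x_n + h/2, p_n + (h/2)·k1); k3 = f(x_n + h/2, p_n + (h/2)·k2); k4 = f(x_n + h, p_n + h·k3); p_{n+1} = p_n + (h/6)·(k1 + 2k2 + 2k3 + k4).
x=0.000000, p=1.200000:
  k1 = f(0.000000, 1.200000) = 0.812000
  k2 = f(0.270000, 1.419240) = 1.139110
  k3 = f(0.270000, 1.507560) = 1.312217
  k4 = f(0.540000, 1.908597) = 1.995651
  p ← 1.200000 + (0.54/6)·(k1 + 2k2 + 2k3 + k4) = 1.893928
x=0.540000, p=1.893928:
  k1 = f(0.540000, 1.893928) = 1.966898
  k2 = f(0.810000, 2.424990) = 2.905180
  k3 = f(0.810000, 2.678326) = 3.401719
  k4 = f(1.080000, 3.730856) = 5.362078
  p ← 1.893928 + (0.54/6)·(k1 + 2k2 + 2k3 + k4) = 3.688777
p(1.08) ≈ 3.6888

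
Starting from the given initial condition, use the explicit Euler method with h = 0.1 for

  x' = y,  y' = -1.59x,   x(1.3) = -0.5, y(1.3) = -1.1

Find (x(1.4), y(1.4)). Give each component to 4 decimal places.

Euler on (x,y): x_{n+1} = x_n + h·x', y_{n+1} = y_n + h·y'.
1.300000: (-0.500000, -1.100000); f=(-1.100000, 0.795000) → (-0.610000, -1.020500)
(x(1.4), y(1.4)) ≈ (-0.6100, -1.0205)

-0.6100, -1.0205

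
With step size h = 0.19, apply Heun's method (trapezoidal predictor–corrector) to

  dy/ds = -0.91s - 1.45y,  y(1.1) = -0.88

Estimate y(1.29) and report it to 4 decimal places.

-0.8514

Heun: k1 = f(s_n, y_n); k2 = f(s_n + h, y_n + h·k1); y_{n+1} = y_n + (h/2)·(k1 + k2).
s=1.100000, y=-0.880000:
  k1 = f(1.100000, -0.880000) = 0.275000
  k2 = f(1.290000, -0.827750) = 0.026337
  y ← -0.880000 + (0.19/2)·(0.275000 + 0.026337) = -0.851373
y(1.29) ≈ -0.8514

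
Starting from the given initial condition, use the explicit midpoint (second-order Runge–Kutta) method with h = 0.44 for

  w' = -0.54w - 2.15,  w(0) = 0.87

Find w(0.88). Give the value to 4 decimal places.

Midpoint: k1 = f(t_n, w_n); k2 = f(t_n + h/2, w_n + (h/2)·k1); w_{n+1} = w_n + h·k2.
t=0.000000, w=0.870000:
  k1 = f(0.000000, 0.870000) = -2.619800
  k2 = f(0.220000, 0.293644) = -2.308568
  w ← 0.870000 + 0.44·(-2.308568) = -0.145770
t=0.440000, w=-0.145770:
  k1 = f(0.440000, -0.145770) = -2.071284
  k2 = f(0.660000, -0.601452) = -1.825216
  w ← -0.145770 + 0.44·(-1.825216) = -0.948865
w(0.88) ≈ -0.9489

-0.9489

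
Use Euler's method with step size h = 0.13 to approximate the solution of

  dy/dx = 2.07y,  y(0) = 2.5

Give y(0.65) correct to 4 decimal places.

Euler: y_{n+1} = y_n + h·f(x_n, y_n).
x=0.000000, y=2.500000: f=5.175000 → y ← 2.500000 + 0.13·5.175000 = 3.172750
x=0.130000, y=3.172750: f=6.567592 → y ← 3.172750 + 0.13·6.567592 = 4.026537
x=0.260000, y=4.026537: f=8.334932 → y ← 4.026537 + 0.13·8.334932 = 5.110078
x=0.390000, y=5.110078: f=10.577862 → y ← 5.110078 + 0.13·10.577862 = 6.485200
x=0.520000, y=6.485200: f=13.424364 → y ← 6.485200 + 0.13·13.424364 = 8.230368
y(0.65) ≈ 8.2304

8.2304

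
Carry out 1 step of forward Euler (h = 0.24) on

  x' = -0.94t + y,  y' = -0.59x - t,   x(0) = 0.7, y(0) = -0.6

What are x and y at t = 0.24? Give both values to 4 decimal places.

Euler on (x,y): x_{n+1} = x_n + h·x', y_{n+1} = y_n + h·y'.
0.000000: (0.700000, -0.600000); f=(-0.600000, -0.413000) → (0.556000, -0.699120)
(x(0.24), y(0.24)) ≈ (0.5560, -0.6991)

0.5560, -0.6991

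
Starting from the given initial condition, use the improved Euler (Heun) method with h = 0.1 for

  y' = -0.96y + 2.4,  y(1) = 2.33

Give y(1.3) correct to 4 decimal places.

Heun: k1 = f(t_n, y_n); k2 = f(t_n + h, y_n + h·k1); y_{n+1} = y_n + (h/2)·(k1 + k2).
t=1.000000, y=2.330000:
  k1 = f(1.000000, 2.330000) = 0.163200
  k2 = f(1.100000, 2.346320) = 0.147533
  y ← 2.330000 + (0.1/2)·(0.163200 + 0.147533) = 2.345537
t=1.100000, y=2.345537:
  k1 = f(1.100000, 2.345537) = 0.148285
  k2 = f(1.200000, 2.360365) = 0.134049
  y ← 2.345537 + (0.1/2)·(0.148285 + 0.134049) = 2.359653
t=1.200000, y=2.359653:
  k1 = f(1.200000, 2.359653) = 0.134733
  k2 = f(1.300000, 2.373127) = 0.121798
  y ← 2.359653 + (0.1/2)·(0.134733 + 0.121798) = 2.372480
y(1.3) ≈ 2.3725

2.3725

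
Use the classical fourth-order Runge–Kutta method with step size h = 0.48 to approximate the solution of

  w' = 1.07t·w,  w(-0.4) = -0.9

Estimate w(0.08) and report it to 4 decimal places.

RK4: k1 = f(t_n, w_n); k2 = f(t_n + h/2, w_n + (h/2)·k1); k3 = f(t_n + h/2, w_n + (h/2)·k2); k4 = f(t_n + h, w_n + h·k3); w_{n+1} = w_n + (h/6)·(k1 + 2k2 + 2k3 + k4).
t=-0.400000, w=-0.900000:
  k1 = f(-0.400000, -0.900000) = 0.385200
  k2 = f(-0.160000, -0.807552) = 0.138253
  k3 = f(-0.160000, -0.866819) = 0.148399
  k4 = f(0.080000, -0.828768) = -0.070943
  w ← -0.900000 + (0.48/6)·(k1 + 2k2 + 2k3 + k4) = -0.828995
w(0.08) ≈ -0.8290

-0.8290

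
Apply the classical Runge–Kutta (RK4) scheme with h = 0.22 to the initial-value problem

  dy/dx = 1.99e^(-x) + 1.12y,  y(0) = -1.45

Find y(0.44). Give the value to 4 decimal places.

-1.4415

RK4: k1 = f(x_n, y_n); k2 = f(x_n + h/2, y_n + (h/2)·k1); k3 = f(x_n + h/2, y_n + (h/2)·k2); k4 = f(x_n + h, y_n + h·k3); y_{n+1} = y_n + (h/6)·(k1 + 2k2 + 2k3 + k4).
x=0.000000, y=-1.450000:
  k1 = f(0.000000, -1.450000) = 0.366000
  k2 = f(0.110000, -1.409740) = 0.203801
  k3 = f(0.110000, -1.427582) = 0.183818
  k4 = f(0.220000, -1.409560) = 0.018305
  y ← -1.450000 + (0.22/6)·(k1 + 2k2 + 2k3 + k4) = -1.407483
x=0.220000, y=-1.407483:
  k1 = f(0.220000, -1.407483) = 0.020631
  k2 = f(0.330000, -1.405214) = -0.143181
  k3 = f(0.330000, -1.423233) = -0.163363
  k4 = f(0.440000, -1.443423) = -0.335002
  y ← -1.407483 + (0.22/6)·(k1 + 2k2 + 2k3 + k4) = -1.441490
y(0.44) ≈ -1.4415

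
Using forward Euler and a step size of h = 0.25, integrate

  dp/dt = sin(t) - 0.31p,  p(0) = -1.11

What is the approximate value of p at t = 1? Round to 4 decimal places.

Euler: p_{n+1} = p_n + h·f(t_n, p_n).
t=0.000000, p=-1.110000: f=0.344100 → p ← -1.110000 + 0.25·0.344100 = -1.023975
t=0.250000, p=-1.023975: f=0.564836 → p ← -1.023975 + 0.25·0.564836 = -0.882766
t=0.500000, p=-0.882766: f=0.753083 → p ← -0.882766 + 0.25·0.753083 = -0.694495
t=0.750000, p=-0.694495: f=0.896932 → p ← -0.694495 + 0.25·0.896932 = -0.470262
p(1) ≈ -0.4703

-0.4703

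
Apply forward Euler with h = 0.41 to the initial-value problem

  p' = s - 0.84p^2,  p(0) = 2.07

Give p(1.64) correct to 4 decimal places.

Euler: p_{n+1} = p_n + h·f(s_n, p_n).
s=0.000000, p=2.070000: f=-3.599316 → p ← 2.070000 + 0.41·(-3.599316) = 0.594280
s=0.410000, p=0.594280: f=0.113338 → p ← 0.594280 + 0.41·0.113338 = 0.640749
s=0.820000, p=0.640749: f=0.475130 → p ← 0.640749 + 0.41·0.475130 = 0.835552
s=1.230000, p=0.835552: f=0.643556 → p ← 0.835552 + 0.41·0.643556 = 1.099410
p(1.64) ≈ 1.0994

1.0994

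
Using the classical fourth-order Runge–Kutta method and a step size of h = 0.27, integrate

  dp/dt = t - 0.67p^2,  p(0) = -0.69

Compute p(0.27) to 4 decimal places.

RK4: k1 = f(t_n, p_n); k2 = f(t_n + h/2, p_n + (h/2)·k1); k3 = f(t_n + h/2, p_n + (h/2)·k2); k4 = f(t_n + h, p_n + h·k3); p_{n+1} = p_n + (h/6)·(k1 + 2k2 + 2k3 + k4).
t=0.000000, p=-0.690000:
  k1 = f(0.000000, -0.690000) = -0.318987
  k2 = f(0.135000, -0.733063) = -0.225046
  k3 = f(0.135000, -0.720381) = -0.212696
  k4 = f(0.270000, -0.747428) = -0.104294
  p ← -0.690000 + (0.27/6)·(k1 + 2k2 + 2k3 + k4) = -0.748444
p(0.27) ≈ -0.7484

-0.7484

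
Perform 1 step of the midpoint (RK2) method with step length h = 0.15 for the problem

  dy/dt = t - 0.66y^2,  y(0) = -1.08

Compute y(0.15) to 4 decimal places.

Midpoint: k1 = f(t_n, y_n); k2 = f(t_n + h/2, y_n + (h/2)·k1); y_{n+1} = y_n + h·k2.
t=0.000000, y=-1.080000:
  k1 = f(0.000000, -1.080000) = -0.769824
  k2 = f(0.075000, -1.137737) = -0.779334
  y ← -1.080000 + 0.15·(-0.779334) = -1.196900
y(0.15) ≈ -1.1969

-1.1969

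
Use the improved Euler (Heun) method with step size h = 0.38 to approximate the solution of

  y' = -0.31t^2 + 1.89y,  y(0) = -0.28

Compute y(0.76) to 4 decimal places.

Heun: k1 = f(t_n, y_n); k2 = f(t_n + h, y_n + h·k1); y_{n+1} = y_n + (h/2)·(k1 + k2).
t=0.000000, y=-0.280000:
  k1 = f(0.000000, -0.280000) = -0.529200
  k2 = f(0.380000, -0.481096) = -0.954035
  y ← -0.280000 + (0.38/2)·(-0.529200 + (-0.954035)) = -0.561815
t=0.380000, y=-0.561815:
  k1 = f(0.380000, -0.561815) = -1.106594
  k2 = f(0.760000, -0.982320) = -2.035642
  y ← -0.561815 + (0.38/2)·(-1.106594 + (-2.035642)) = -1.158839
y(0.76) ≈ -1.1588

-1.1588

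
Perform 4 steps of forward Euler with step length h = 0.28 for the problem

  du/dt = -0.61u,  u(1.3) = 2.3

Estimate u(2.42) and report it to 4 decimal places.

1.0873

Euler: u_{n+1} = u_n + h·f(t_n, u_n).
t=1.300000, u=2.300000: f=-1.403000 → u ← 2.300000 + 0.28·(-1.403000) = 1.907160
t=1.580000, u=1.907160: f=-1.163368 → u ← 1.907160 + 0.28·(-1.163368) = 1.581417
t=1.860000, u=1.581417: f=-0.964664 → u ← 1.581417 + 0.28·(-0.964664) = 1.311311
t=2.140000, u=1.311311: f=-0.799900 → u ← 1.311311 + 0.28·(-0.799900) = 1.087339
u(2.42) ≈ 1.0873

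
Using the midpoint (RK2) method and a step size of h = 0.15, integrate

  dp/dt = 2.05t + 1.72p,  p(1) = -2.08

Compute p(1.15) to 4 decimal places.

Midpoint: k1 = f(t_n, p_n); k2 = f(t_n + h/2, p_n + (h/2)·k1); p_{n+1} = p_n + h·k2.
t=1.000000, p=-2.080000:
  k1 = f(1.000000, -2.080000) = -1.527600
  k2 = f(1.075000, -2.194570) = -1.570910
  p ← -2.080000 + 0.15·(-1.570910) = -2.315637
p(1.15) ≈ -2.3156

-2.3156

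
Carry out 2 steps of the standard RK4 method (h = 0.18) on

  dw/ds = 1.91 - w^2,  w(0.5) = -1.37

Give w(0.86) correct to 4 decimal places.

-1.3497

RK4: k1 = f(s_n, w_n); k2 = f(s_n + h/2, w_n + (h/2)·k1); k3 = f(s_n + h/2, w_n + (h/2)·k2); k4 = f(s_n + h, w_n + h·k3); w_{n+1} = w_n + (h/6)·(k1 + 2k2 + 2k3 + k4).
s=0.500000, w=-1.370000:
  k1 = f(0.500000, -1.370000) = 0.033100
  k2 = f(0.590000, -1.367021) = 0.041254
  k3 = f(0.590000, -1.366287) = 0.043259
  k4 = f(0.680000, -1.362213) = 0.054375
  w ← -1.370000 + (0.18/6)·(k1 + 2k2 + 2k3 + k4) = -1.362305
s=0.680000, w=-1.362305:
  k1 = f(0.680000, -1.362305) = 0.054125
  k2 = f(0.770000, -1.357434) = 0.067374
  k3 = f(0.770000, -1.356241) = 0.070609
  k4 = f(0.860000, -1.349595) = 0.088593
  w ← -1.362305 + (0.18/6)·(k1 + 2k2 + 2k3 + k4) = -1.349744
w(0.86) ≈ -1.3497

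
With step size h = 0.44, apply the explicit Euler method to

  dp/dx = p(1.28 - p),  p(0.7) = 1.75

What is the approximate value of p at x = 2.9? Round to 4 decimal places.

1.2833

Euler: p_{n+1} = p_n + h·f(x_n, p_n).
x=0.700000, p=1.750000: f=-0.822500 → p ← 1.750000 + 0.44·(-0.822500) = 1.388100
x=1.140000, p=1.388100: f=-0.150054 → p ← 1.388100 + 0.44·(-0.150054) = 1.322076
x=1.580000, p=1.322076: f=-0.055628 → p ← 1.322076 + 0.44·(-0.055628) = 1.297600
x=2.020000, p=1.297600: f=-0.022838 → p ← 1.297600 + 0.44·(-0.022838) = 1.287551
x=2.460000, p=1.287551: f=-0.009723 → p ← 1.287551 + 0.44·(-0.009723) = 1.283273
p(2.9) ≈ 1.2833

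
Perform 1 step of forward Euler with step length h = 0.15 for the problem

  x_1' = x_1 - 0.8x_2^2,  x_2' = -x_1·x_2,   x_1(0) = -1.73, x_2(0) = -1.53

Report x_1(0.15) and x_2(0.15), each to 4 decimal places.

-2.2704, -1.9270

Euler on (x_1,x_2): x_1_{n+1} = x_1_n + h·x_1', x_2_{n+1} = x_2_n + h·x_2'.
0.000000: (-1.730000, -1.530000); f=(-3.602720, -2.646900) → (-2.270408, -1.927035)
(x_1(0.15), x_2(0.15)) ≈ (-2.2704, -1.9270)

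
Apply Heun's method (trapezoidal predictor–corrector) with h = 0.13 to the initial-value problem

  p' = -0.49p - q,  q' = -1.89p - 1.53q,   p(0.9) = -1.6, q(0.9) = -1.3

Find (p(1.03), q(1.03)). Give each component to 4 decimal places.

-1.3801, -0.7464

Heun on (p,q): k1 = f(x_n, state_n); k2 = f(x_n + h, state_n + h·k1); state_{n+1} = state_n + (h/2)·(k1 + k2).
0.900000: (-1.600000, -1.300000)
  k1 = (2.084000, 5.013000)
  predictor → (-1.329080, -0.648310)
  k2 = (1.299559, 3.503876)
  → (-1.380069, -0.746403)
(p(1.03), q(1.03)) ≈ (-1.3801, -0.7464)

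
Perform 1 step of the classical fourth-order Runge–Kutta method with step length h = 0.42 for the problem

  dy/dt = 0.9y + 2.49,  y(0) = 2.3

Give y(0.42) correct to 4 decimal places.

RK4: k1 = f(t_n, y_n); k2 = f(t_n + h/2, y_n + (h/2)·k1); k3 = f(t_n + h/2, y_n + (h/2)·k2); k4 = f(t_n + h, y_n + h·k3); y_{n+1} = y_n + (h/6)·(k1 + 2k2 + 2k3 + k4).
t=0.000000, y=2.300000:
  k1 = f(0.000000, 2.300000) = 4.560000
  k2 = f(0.210000, 3.257600) = 5.421840
  k3 = f(0.210000, 3.438586) = 5.584728
  k4 = f(0.420000, 4.645586) = 6.671027
  y ← 2.300000 + (0.42/6)·(k1 + 2k2 + 2k3 + k4) = 4.627091
y(0.42) ≈ 4.6271

4.6271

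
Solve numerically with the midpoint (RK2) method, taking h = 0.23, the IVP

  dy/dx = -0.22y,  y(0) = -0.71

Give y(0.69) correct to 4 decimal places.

Midpoint: k1 = f(x_n, y_n); k2 = f(x_n + h/2, y_n + (h/2)·k1); y_{n+1} = y_n + h·k2.
x=0.000000, y=-0.710000:
  k1 = f(0.000000, -0.710000) = 0.156200
  k2 = f(0.115000, -0.692037) = 0.152248
  y ← -0.710000 + 0.23·0.152248 = -0.674983
x=0.230000, y=-0.674983:
  k1 = f(0.230000, -0.674983) = 0.148496
  k2 = f(0.345000, -0.657906) = 0.144739
  y ← -0.674983 + 0.23·0.144739 = -0.641693
x=0.460000, y=-0.641693:
  k1 = f(0.460000, -0.641693) = 0.141172
  k2 = f(0.575000, -0.625458) = 0.137601
  y ← -0.641693 + 0.23·0.137601 = -0.610045
y(0.69) ≈ -0.6100

-0.6100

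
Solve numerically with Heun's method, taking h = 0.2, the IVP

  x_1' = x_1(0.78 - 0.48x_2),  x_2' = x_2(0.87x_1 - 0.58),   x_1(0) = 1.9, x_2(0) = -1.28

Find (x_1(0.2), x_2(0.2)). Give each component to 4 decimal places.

2.5358, -1.6558

Heun on (x_1,x_2): k1 = f(t_n, state_n); k2 = f(t_n + h, state_n + h·k1); state_{n+1} = state_n + (h/2)·(k1 + k2).
0.000000: (1.900000, -1.280000)
  k1 = (2.649360, -1.373440)
  predictor → (2.429872, -1.554688)
  k2 = (3.708593, -2.384874)
  → (2.535795, -1.655831)
(x_1(0.2), x_2(0.2)) ≈ (2.5358, -1.6558)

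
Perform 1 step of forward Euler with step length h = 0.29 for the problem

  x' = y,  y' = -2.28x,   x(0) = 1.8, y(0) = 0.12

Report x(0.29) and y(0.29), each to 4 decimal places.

Euler on (x,y): x_{n+1} = x_n + h·x', y_{n+1} = y_n + h·y'.
0.000000: (1.800000, 0.120000); f=(0.120000, -4.104000) → (1.834800, -1.070160)
(x(0.29), y(0.29)) ≈ (1.8348, -1.0702)

1.8348, -1.0702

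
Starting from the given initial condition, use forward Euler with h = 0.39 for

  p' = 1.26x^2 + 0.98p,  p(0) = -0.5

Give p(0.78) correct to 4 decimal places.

-0.8805

Euler: p_{n+1} = p_n + h·f(x_n, p_n).
x=0.000000, p=-0.500000: f=-0.490000 → p ← -0.500000 + 0.39·(-0.490000) = -0.691100
x=0.390000, p=-0.691100: f=-0.485632 → p ← -0.691100 + 0.39·(-0.485632) = -0.880496
p(0.78) ≈ -0.8805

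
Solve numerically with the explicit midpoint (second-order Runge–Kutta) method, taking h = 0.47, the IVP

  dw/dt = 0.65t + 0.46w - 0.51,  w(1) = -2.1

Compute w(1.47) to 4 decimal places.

-2.4584

Midpoint: k1 = f(t_n, w_n); k2 = f(t_n + h/2, w_n + (h/2)·k1); w_{n+1} = w_n + h·k2.
t=1.000000, w=-2.100000:
  k1 = f(1.000000, -2.100000) = -0.826000
  k2 = f(1.235000, -2.294110) = -0.762541
  w ← -2.100000 + 0.47·(-0.762541) = -2.458394
w(1.47) ≈ -2.4584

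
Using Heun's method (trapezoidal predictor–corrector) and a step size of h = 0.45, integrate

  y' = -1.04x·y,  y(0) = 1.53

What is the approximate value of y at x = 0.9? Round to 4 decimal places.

Heun: k1 = f(x_n, y_n); k2 = f(x_n + h, y_n + h·k1); y_{n+1} = y_n + (h/2)·(k1 + k2).
x=0.000000, y=1.530000:
  k1 = f(0.000000, 1.530000) = 0.000000
  k2 = f(0.450000, 1.530000) = -0.716040
  y ← 1.530000 + (0.45/2)·(0.000000 + (-0.716040)) = 1.368891
x=0.450000, y=1.368891:
  k1 = f(0.450000, 1.368891) = -0.640641
  k2 = f(0.900000, 1.080603) = -1.011444
  y ← 1.368891 + (0.45/2)·(-0.640641 + (-1.011444)) = 0.997172
y(0.9) ≈ 0.9972

0.9972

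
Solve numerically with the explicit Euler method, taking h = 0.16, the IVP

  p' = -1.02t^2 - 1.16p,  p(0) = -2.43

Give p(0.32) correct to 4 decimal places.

Euler: p_{n+1} = p_n + h·f(t_n, p_n).
t=0.000000, p=-2.430000: f=2.818800 → p ← -2.430000 + 0.16·2.818800 = -1.978992
t=0.160000, p=-1.978992: f=2.269519 → p ← -1.978992 + 0.16·2.269519 = -1.615869
p(0.32) ≈ -1.6159

-1.6159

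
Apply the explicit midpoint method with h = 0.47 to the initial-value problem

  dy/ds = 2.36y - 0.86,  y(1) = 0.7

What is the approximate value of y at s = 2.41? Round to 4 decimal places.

Midpoint: k1 = f(s_n, y_n); k2 = f(s_n + h/2, y_n + (h/2)·k1); y_{n+1} = y_n + h·k2.
s=1.000000, y=0.700000:
  k1 = f(1.000000, 0.700000) = 0.792000
  k2 = f(1.235000, 0.886120) = 1.231243
  y ← 0.700000 + 0.47·1.231243 = 1.278684
s=1.470000, y=1.278684:
  k1 = f(1.470000, 1.278684) = 2.157695
  k2 = f(1.705000, 1.785743) = 3.354353
  y ← 1.278684 + 0.47·3.354353 = 2.855230
s=1.940000, y=2.855230:
  k1 = f(1.940000, 2.855230) = 5.878343
  k2 = f(2.175000, 4.236641) = 9.138472
  y ← 2.855230 + 0.47·9.138472 = 7.150312
y(2.41) ≈ 7.1503

7.1503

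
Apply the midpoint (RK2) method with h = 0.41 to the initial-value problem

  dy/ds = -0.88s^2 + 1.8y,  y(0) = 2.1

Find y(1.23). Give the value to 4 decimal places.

Midpoint: k1 = f(s_n, y_n); k2 = f(s_n + h/2, y_n + (h/2)·k1); y_{n+1} = y_n + h·k2.
s=0.000000, y=2.100000:
  k1 = f(0.000000, 2.100000) = 3.780000
  k2 = f(0.205000, 2.874900) = 5.137838
  y ← 2.100000 + 0.41·5.137838 = 4.206514
s=0.410000, y=4.206514:
  k1 = f(0.410000, 4.206514) = 7.423796
  k2 = f(0.615000, 5.728392) = 9.978267
  y ← 4.206514 + 0.41·9.978267 = 8.297603
s=0.820000, y=8.297603:
  k1 = f(0.820000, 8.297603) = 14.343974
  k2 = f(1.025000, 11.238118) = 19.304062
  y ← 8.297603 + 0.41·19.304062 = 16.212269
y(1.23) ≈ 16.2123

16.2123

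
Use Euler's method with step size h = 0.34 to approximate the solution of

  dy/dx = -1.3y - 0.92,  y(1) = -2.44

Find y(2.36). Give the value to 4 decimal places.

-0.8756

Euler: y_{n+1} = y_n + h·f(x_n, y_n).
x=1.000000, y=-2.440000: f=2.252000 → y ← -2.440000 + 0.34·2.252000 = -1.674320
x=1.340000, y=-1.674320: f=1.256616 → y ← -1.674320 + 0.34·1.256616 = -1.247071
x=1.680000, y=-1.247071: f=0.701192 → y ← -1.247071 + 0.34·0.701192 = -1.008665
x=2.020000, y=-1.008665: f=0.391265 → y ← -1.008665 + 0.34·0.391265 = -0.875635
y(2.36) ≈ -0.8756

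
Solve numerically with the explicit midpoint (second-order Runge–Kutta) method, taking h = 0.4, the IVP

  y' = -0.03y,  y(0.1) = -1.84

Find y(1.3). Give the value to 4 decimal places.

-1.7749

Midpoint: k1 = f(x_n, y_n); k2 = f(x_n + h/2, y_n + (h/2)·k1); y_{n+1} = y_n + h·k2.
x=0.100000, y=-1.840000:
  k1 = f(0.100000, -1.840000) = 0.055200
  k2 = f(0.300000, -1.828960) = 0.054869
  y ← -1.840000 + 0.4·0.054869 = -1.818052
x=0.500000, y=-1.818052:
  k1 = f(0.500000, -1.818052) = 0.054542
  k2 = f(0.700000, -1.807144) = 0.054214
  y ← -1.818052 + 0.4·0.054214 = -1.796367
x=0.900000, y=-1.796367:
  k1 = f(0.900000, -1.796367) = 0.053891
  k2 = f(1.100000, -1.785589) = 0.053568
  y ← -1.796367 + 0.4·0.053568 = -1.774940
y(1.3) ≈ -1.7749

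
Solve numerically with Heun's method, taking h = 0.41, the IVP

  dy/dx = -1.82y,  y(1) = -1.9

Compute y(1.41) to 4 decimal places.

-1.0112

Heun: k1 = f(x_n, y_n); k2 = f(x_n + h, y_n + h·k1); y_{n+1} = y_n + (h/2)·(k1 + k2).
x=1.000000, y=-1.900000:
  k1 = f(1.000000, -1.900000) = 3.458000
  k2 = f(1.410000, -0.482220) = 0.877640
  y ← -1.900000 + (0.41/2)·(3.458000 + 0.877640) = -1.011194
y(1.41) ≈ -1.0112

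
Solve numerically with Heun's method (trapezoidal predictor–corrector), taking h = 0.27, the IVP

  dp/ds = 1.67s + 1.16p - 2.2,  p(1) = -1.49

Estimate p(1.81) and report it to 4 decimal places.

Heun: k1 = f(s_n, p_n); k2 = f(s_n + h, p_n + h·k1); p_{n+1} = p_n + (h/2)·(k1 + k2).
s=1.000000, p=-1.490000:
  k1 = f(1.000000, -1.490000) = -2.258400
  k2 = f(1.270000, -2.099768) = -2.514831
  p ← -1.490000 + (0.27/2)·(-2.258400 + (-2.514831)) = -2.134386
s=1.270000, p=-2.134386:
  k1 = f(1.270000, -2.134386) = -2.554988
  k2 = f(1.540000, -2.824233) = -2.904310
  p ← -2.134386 + (0.27/2)·(-2.554988 + (-2.904310)) = -2.871391
s=1.540000, p=-2.871391:
  k1 = f(1.540000, -2.871391) = -2.959014
  k2 = f(1.810000, -3.670325) = -3.434877
  p ← -2.871391 + (0.27/2)·(-2.959014 + (-3.434877)) = -3.734567
p(1.81) ≈ -3.7346

-3.7346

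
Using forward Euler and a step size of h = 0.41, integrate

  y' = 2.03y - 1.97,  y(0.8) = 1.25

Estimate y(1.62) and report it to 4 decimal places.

Euler: y_{n+1} = y_n + h·f(t_n, y_n).
t=0.800000, y=1.250000: f=0.567500 → y ← 1.250000 + 0.41·0.567500 = 1.482675
t=1.210000, y=1.482675: f=1.039830 → y ← 1.482675 + 0.41·1.039830 = 1.909005
y(1.62) ≈ 1.9090

1.9090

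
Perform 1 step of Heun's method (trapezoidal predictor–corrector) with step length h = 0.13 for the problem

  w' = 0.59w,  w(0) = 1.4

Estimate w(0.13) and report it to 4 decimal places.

Heun: k1 = f(t_n, w_n); k2 = f(t_n + h, w_n + h·k1); w_{n+1} = w_n + (h/2)·(k1 + k2).
t=0.000000, w=1.400000:
  k1 = f(0.000000, 1.400000) = 0.826000
  k2 = f(0.130000, 1.507380) = 0.889354
  w ← 1.400000 + (0.13/2)·(0.826000 + 0.889354) = 1.511498
w(0.13) ≈ 1.5115

1.5115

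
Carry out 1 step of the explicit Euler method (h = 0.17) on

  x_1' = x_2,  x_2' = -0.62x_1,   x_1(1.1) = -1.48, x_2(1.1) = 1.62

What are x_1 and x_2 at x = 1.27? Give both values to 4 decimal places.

-1.2046, 1.7760

Euler on (x_1,x_2): x_1_{n+1} = x_1_n + h·x_1', x_2_{n+1} = x_2_n + h·x_2'.
1.100000: (-1.480000, 1.620000); f=(1.620000, 0.917600) → (-1.204600, 1.775992)
(x_1(1.27), x_2(1.27)) ≈ (-1.2046, 1.7760)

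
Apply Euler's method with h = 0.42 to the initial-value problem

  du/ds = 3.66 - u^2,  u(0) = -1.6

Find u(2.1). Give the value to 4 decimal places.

Euler: u_{n+1} = u_n + h·f(s_n, u_n).
s=0.000000, u=-1.600000: f=1.100000 → u ← -1.600000 + 0.42·1.100000 = -1.138000
s=0.420000, u=-1.138000: f=2.364956 → u ← -1.138000 + 0.42·2.364956 = -0.144718
s=0.840000, u=-0.144718: f=3.639057 → u ← -0.144718 + 0.42·3.639057 = 1.383685
s=1.260000, u=1.383685: f=1.745415 → u ← 1.383685 + 0.42·1.745415 = 2.116760
s=1.680000, u=2.116760: f=-0.820671 → u ← 2.116760 + 0.42·(-0.820671) = 1.772078
u(2.1) ≈ 1.7721

1.7721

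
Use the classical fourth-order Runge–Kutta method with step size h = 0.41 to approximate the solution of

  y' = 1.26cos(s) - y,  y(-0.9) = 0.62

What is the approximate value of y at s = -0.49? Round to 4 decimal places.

RK4: k1 = f(s_n, y_n); k2 = f(s_n + h/2, y_n + (h/2)·k1); k3 = f(s_n + h/2, y_n + (h/2)·k2); k4 = f(s_n + h, y_n + h·k3); y_{n+1} = y_n + (h/6)·(k1 + 2k2 + 2k3 + k4).
s=-0.900000, y=0.620000:
  k1 = f(-0.900000, 0.620000) = 0.163229
  k2 = f(-0.695000, 0.653462) = 0.314286
  k3 = f(-0.695000, 0.684429) = 0.283319
  k4 = f(-0.490000, 0.736161) = 0.375579
  y ← 0.620000 + (0.41/6)·(k1 + 2k2 + 2k3 + k4) = 0.738491
y(-0.49) ≈ 0.7385

0.7385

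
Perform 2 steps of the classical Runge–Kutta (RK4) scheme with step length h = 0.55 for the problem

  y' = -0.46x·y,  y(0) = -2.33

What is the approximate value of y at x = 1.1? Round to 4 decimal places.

RK4: k1 = f(x_n, y_n); k2 = f(x_n + h/2, y_n + (h/2)·k1); k3 = f(x_n + h/2, y_n + (h/2)·k2); k4 = f(x_n + h, y_n + h·k3); y_{n+1} = y_n + (h/6)·(k1 + 2k2 + 2k3 + k4).
x=0.000000, y=-2.330000:
  k1 = f(0.000000, -2.330000) = 0.000000
  k2 = f(0.275000, -2.330000) = 0.294745
  k3 = f(0.275000, -2.248945) = 0.284492
  k4 = f(0.550000, -2.173530) = 0.549903
  y ← -2.330000 + (0.55/6)·(k1 + 2k2 + 2k3 + k4) = -2.173399
x=0.550000, y=-2.173399:
  k1 = f(0.550000, -2.173399) = 0.549870
  k2 = f(0.825000, -2.022185) = 0.767419
  k3 = f(0.825000, -1.962359) = 0.744715
  k4 = f(1.100000, -1.763806) = 0.892486
  y ← -2.173399 + (0.55/6)·(k1 + 2k2 + 2k3 + k4) = -1.763958
y(1.1) ≈ -1.7640

-1.7640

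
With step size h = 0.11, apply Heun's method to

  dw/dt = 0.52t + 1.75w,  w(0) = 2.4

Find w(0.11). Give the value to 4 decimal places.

Heun: k1 = f(t_n, w_n); k2 = f(t_n + h, w_n + h·k1); w_{n+1} = w_n + (h/2)·(k1 + k2).
t=0.000000, w=2.400000:
  k1 = f(0.000000, 2.400000) = 4.200000
  k2 = f(0.110000, 2.862000) = 5.065700
  w ← 2.400000 + (0.11/2)·(4.200000 + 5.065700) = 2.909613
w(0.11) ≈ 2.9096

2.9096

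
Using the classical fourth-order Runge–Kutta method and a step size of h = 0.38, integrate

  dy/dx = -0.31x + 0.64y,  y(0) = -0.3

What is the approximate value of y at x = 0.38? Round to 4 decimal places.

RK4: k1 = f(x_n, y_n); k2 = f(x_n + h/2, y_n + (h/2)·k1); k3 = f(x_n + h/2, y_n + (h/2)·k2); k4 = f(x_n + h, y_n + h·k3); y_{n+1} = y_n + (h/6)·(k1 + 2k2 + 2k3 + k4).
x=0.000000, y=-0.300000:
  k1 = f(0.000000, -0.300000) = -0.192000
  k2 = f(0.190000, -0.336480) = -0.274247
  k3 = f(0.190000, -0.352107) = -0.284248
  k4 = f(0.380000, -0.408014) = -0.378929
  y ← -0.300000 + (0.38/6)·(k1 + 2k2 + 2k3 + k4) = -0.406902
y(0.38) ≈ -0.4069

-0.4069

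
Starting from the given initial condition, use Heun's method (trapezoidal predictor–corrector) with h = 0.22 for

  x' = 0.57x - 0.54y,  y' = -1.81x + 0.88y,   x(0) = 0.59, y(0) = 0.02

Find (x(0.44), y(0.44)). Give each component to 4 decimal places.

0.8206, -0.6200

Heun on (x,y): k1 = f(s_n, state_n); k2 = f(s_n + h, state_n + h·k1); state_{n+1} = state_n + (h/2)·(k1 + k2).
0.000000: (0.590000, 0.020000)
  k1 = (0.325500, -1.050300)
  predictor → (0.661610, -0.211066)
  k2 = (0.491093, -1.383252)
  → (0.679825, -0.247691)
0.220000: (0.679825, -0.247691)
  k1 = (0.521253, -1.448452)
  predictor → (0.794501, -0.566350)
  k2 = (0.758695, -1.936435)
  → (0.820620, -0.620028)
(x(0.44), y(0.44)) ≈ (0.8206, -0.6200)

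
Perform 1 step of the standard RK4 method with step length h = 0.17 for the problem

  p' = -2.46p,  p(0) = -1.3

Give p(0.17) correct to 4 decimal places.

RK4: k1 = f(s_n, p_n); k2 = f(s_n + h/2, p_n + (h/2)·k1); k3 = f(s_n + h/2, p_n + (h/2)·k2); k4 = f(s_n + h, p_n + h·k3); p_{n+1} = p_n + (h/6)·(k1 + 2k2 + 2k3 + k4).
s=0.000000, p=-1.300000:
  k1 = f(0.000000, -1.300000) = 3.198000
  k2 = f(0.085000, -1.028170) = 2.529298
  k3 = f(0.085000, -1.085010) = 2.669124
  k4 = f(0.170000, -0.846249) = 2.081772
  p ← -1.300000 + (0.17/6)·(k1 + 2k2 + 2k3 + k4) = -0.855829
p(0.17) ≈ -0.8558

-0.8558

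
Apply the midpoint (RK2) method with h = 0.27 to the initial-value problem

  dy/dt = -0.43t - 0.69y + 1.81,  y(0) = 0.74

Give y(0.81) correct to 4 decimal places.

1.4223

Midpoint: k1 = f(t_n, y_n); k2 = f(t_n + h/2, y_n + (h/2)·k1); y_{n+1} = y_n + h·k2.
t=0.000000, y=0.740000:
  k1 = f(0.000000, 0.740000) = 1.299400
  k2 = f(0.135000, 0.915419) = 1.120311
  y ← 0.740000 + 0.27·1.120311 = 1.042484
t=0.270000, y=1.042484:
  k1 = f(0.270000, 1.042484) = 0.974586
  k2 = f(0.405000, 1.174053) = 0.825753
  y ← 1.042484 + 0.27·0.825753 = 1.265437
t=0.540000, y=1.265437:
  k1 = f(0.540000, 1.265437) = 0.704648
  k2 = f(0.675000, 1.360565) = 0.580960
  y ← 1.265437 + 0.27·0.580960 = 1.422297
y(0.81) ≈ 1.4223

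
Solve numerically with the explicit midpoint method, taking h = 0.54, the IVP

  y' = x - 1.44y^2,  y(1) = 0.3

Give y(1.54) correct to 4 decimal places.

Midpoint: k1 = f(x_n, y_n); k2 = f(x_n + h/2, y_n + (h/2)·k1); y_{n+1} = y_n + h·k2.
x=1.000000, y=0.300000:
  k1 = f(1.000000, 0.300000) = 0.870400
  k2 = f(1.270000, 0.535008) = 0.857824
  y ← 0.300000 + 0.54·0.857824 = 0.763225
y(1.54) ≈ 0.7632

0.7632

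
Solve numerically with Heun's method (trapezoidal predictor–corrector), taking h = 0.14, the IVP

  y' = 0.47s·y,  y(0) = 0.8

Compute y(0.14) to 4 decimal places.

Heun: k1 = f(s_n, y_n); k2 = f(s_n + h, y_n + h·k1); y_{n+1} = y_n + (h/2)·(k1 + k2).
s=0.000000, y=0.800000:
  k1 = f(0.000000, 0.800000) = 0.000000
  k2 = f(0.140000, 0.800000) = 0.052640
  y ← 0.800000 + (0.14/2)·(0.000000 + 0.052640) = 0.803685
y(0.14) ≈ 0.8037

0.8037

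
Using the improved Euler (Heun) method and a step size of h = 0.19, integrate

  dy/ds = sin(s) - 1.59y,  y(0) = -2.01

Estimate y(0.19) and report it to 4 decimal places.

Heun: k1 = f(s_n, y_n); k2 = f(s_n + h, y_n + h·k1); y_{n+1} = y_n + (h/2)·(k1 + k2).
s=0.000000, y=-2.010000:
  k1 = f(0.000000, -2.010000) = 3.195900
  k2 = f(0.190000, -1.402779) = 2.419278
  y ← -2.010000 + (0.19/2)·(3.195900 + 2.419278) = -1.476558
y(0.19) ≈ -1.4766

-1.4766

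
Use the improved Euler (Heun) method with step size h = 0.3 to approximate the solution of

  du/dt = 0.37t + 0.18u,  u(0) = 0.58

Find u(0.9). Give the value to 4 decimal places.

Heun: k1 = f(t_n, u_n); k2 = f(t_n + h, u_n + h·k1); u_{n+1} = u_n + (h/2)·(k1 + k2).
t=0.000000, u=0.580000:
  k1 = f(0.000000, 0.580000) = 0.104400
  k2 = f(0.300000, 0.611320) = 0.221038
  u ← 0.580000 + (0.3/2)·(0.104400 + 0.221038) = 0.628816
t=0.300000, u=0.628816:
  k1 = f(0.300000, 0.628816) = 0.224187
  k2 = f(0.600000, 0.696072) = 0.347293
  u ← 0.628816 + (0.3/2)·(0.224187 + 0.347293) = 0.714538
t=0.600000, u=0.714538:
  k1 = f(0.600000, 0.714538) = 0.350617
  k2 = f(0.900000, 0.819723) = 0.480550
  u ← 0.714538 + (0.3/2)·(0.350617 + 0.480550) = 0.839213
u(0.9) ≈ 0.8392

0.8392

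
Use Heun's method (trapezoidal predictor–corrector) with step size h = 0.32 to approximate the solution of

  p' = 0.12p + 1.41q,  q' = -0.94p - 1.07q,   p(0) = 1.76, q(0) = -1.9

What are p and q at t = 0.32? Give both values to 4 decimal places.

Heun on (p,q): k1 = f(t_n, state_n); k2 = f(t_n + h, state_n + h·k1); state_{n+1} = state_n + (h/2)·(k1 + k2).
0.000000: (1.760000, -1.900000)
  k1 = (-2.467800, 0.378600)
  predictor → (0.970304, -1.778848)
  k2 = (-2.391739, 0.991282)
  → (0.982474, -1.680819)
(p(0.32), q(0.32)) ≈ (0.9825, -1.6808)

0.9825, -1.6808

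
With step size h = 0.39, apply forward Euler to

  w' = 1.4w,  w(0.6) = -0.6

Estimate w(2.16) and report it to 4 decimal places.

Euler: w_{n+1} = w_n + h·f(t_n, w_n).
t=0.600000, w=-0.600000: f=-0.840000 → w ← -0.600000 + 0.39·(-0.840000) = -0.927600
t=0.990000, w=-0.927600: f=-1.298640 → w ← -0.927600 + 0.39·(-1.298640) = -1.434070
t=1.380000, w=-1.434070: f=-2.007697 → w ← -1.434070 + 0.39·(-2.007697) = -2.217072
t=1.770000, w=-2.217072: f=-3.103900 → w ← -2.217072 + 0.39·(-3.103900) = -3.427593
w(2.16) ≈ -3.4276

-3.4276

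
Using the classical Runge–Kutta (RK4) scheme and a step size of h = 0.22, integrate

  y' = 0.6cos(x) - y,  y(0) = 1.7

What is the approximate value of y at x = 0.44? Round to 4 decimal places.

RK4: k1 = f(x_n, y_n); k2 = f(x_n + h/2, y_n + (h/2)·k1); k3 = f(x_n + h/2, y_n + (h/2)·k2); k4 = f(x_n + h, y_n + h·k3); y_{n+1} = y_n + (h/6)·(k1 + 2k2 + 2k3 + k4).
x=0.000000, y=1.700000:
  k1 = f(0.000000, 1.700000) = -1.100000
  k2 = f(0.110000, 1.579000) = -0.982626
  k3 = f(0.110000, 1.591911) = -0.995537
  k4 = f(0.220000, 1.480982) = -0.895443
  y ← 1.700000 + (0.22/6)·(k1 + 2k2 + 2k3 + k4) = 1.481768
x=0.220000, y=1.481768:
  k1 = f(0.220000, 1.481768) = -0.896230
  k2 = f(0.330000, 1.383183) = -0.815558
  k3 = f(0.330000, 1.392057) = -0.824432
  k4 = f(0.440000, 1.300393) = -0.757542
  y ← 1.481768 + (0.22/6)·(k1 + 2k2 + 2k3 + k4) = 1.300864
y(0.44) ≈ 1.3009

1.3009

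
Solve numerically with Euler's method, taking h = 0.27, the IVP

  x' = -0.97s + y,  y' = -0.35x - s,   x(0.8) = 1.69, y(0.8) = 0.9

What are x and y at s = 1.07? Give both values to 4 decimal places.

Euler on (x,y): x_{n+1} = x_n + h·x', y_{n+1} = y_n + h·y'.
0.800000: (1.690000, 0.900000); f=(0.124000, -1.391500) → (1.723480, 0.524295)
(x(1.07), y(1.07)) ≈ (1.7235, 0.5243)

1.7235, 0.5243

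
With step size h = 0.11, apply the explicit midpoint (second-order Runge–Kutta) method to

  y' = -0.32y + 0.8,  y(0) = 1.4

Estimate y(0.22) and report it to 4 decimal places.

Midpoint: k1 = f(t_n, y_n); k2 = f(t_n + h/2, y_n + (h/2)·k1); y_{n+1} = y_n + h·k2.
t=0.000000, y=1.400000:
  k1 = f(0.000000, 1.400000) = 0.352000
  k2 = f(0.055000, 1.419360) = 0.345805
  y ← 1.400000 + 0.11·0.345805 = 1.438039
t=0.110000, y=1.438039:
  k1 = f(0.110000, 1.438039) = 0.339828
  k2 = f(0.165000, 1.456729) = 0.333847
  y ← 1.438039 + 0.11·0.333847 = 1.474762
y(0.22) ≈ 1.4748

1.4748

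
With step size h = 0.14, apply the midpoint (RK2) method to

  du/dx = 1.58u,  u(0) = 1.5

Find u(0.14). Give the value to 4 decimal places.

1.8685

Midpoint: k1 = f(x_n, u_n); k2 = f(x_n + h/2, u_n + (h/2)·k1); u_{n+1} = u_n + h·k2.
x=0.000000, u=1.500000:
  k1 = f(0.000000, 1.500000) = 2.370000
  k2 = f(0.070000, 1.665900) = 2.632122
  u ← 1.500000 + 0.14·2.632122 = 1.868497
u(0.14) ≈ 1.8685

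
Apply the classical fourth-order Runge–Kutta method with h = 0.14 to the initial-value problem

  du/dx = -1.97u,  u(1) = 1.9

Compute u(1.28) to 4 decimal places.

1.0945

RK4: k1 = f(x_n, u_n); k2 = f(x_n + h/2, u_n + (h/2)·k1); k3 = f(x_n + h/2, u_n + (h/2)·k2); k4 = f(x_n + h, u_n + h·k3); u_{n+1} = u_n + (h/6)·(k1 + 2k2 + 2k3 + k4).
x=1.000000, u=1.900000:
  k1 = f(1.000000, 1.900000) = -3.743000
  k2 = f(1.070000, 1.637990) = -3.226840
  k3 = f(1.070000, 1.674121) = -3.298019
  k4 = f(1.140000, 1.438277) = -2.833406
  u ← 1.900000 + (0.14/6)·(k1 + 2k2 + 2k3 + k4) = 1.442057
x=1.140000, u=1.442057:
  k1 = f(1.140000, 1.442057) = -2.840852
  k2 = f(1.210000, 1.243197) = -2.449099
  k3 = f(1.210000, 1.270620) = -2.503122
  k4 = f(1.280000, 1.091620) = -2.150492
  u ← 1.442057 + (0.14/6)·(k1 + 2k2 + 2k3 + k4) = 1.094489
u(1.28) ≈ 1.0945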